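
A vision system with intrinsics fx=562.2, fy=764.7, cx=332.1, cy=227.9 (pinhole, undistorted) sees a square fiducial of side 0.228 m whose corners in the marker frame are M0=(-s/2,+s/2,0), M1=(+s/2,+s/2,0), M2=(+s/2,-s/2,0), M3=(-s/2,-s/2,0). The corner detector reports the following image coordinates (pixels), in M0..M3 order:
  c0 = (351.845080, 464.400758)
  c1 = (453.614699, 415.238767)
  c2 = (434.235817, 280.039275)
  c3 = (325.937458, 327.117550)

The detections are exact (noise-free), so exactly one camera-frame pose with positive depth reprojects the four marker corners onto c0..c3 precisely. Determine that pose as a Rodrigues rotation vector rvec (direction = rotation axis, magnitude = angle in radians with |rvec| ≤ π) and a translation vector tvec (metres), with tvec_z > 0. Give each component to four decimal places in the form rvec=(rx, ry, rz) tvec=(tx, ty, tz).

rvec=(0.2516, -0.2103, -0.2617) tvec=(0.1218, 0.2149, 1.1315)

Intrinsics K: fx=562.2, fy=764.7, cx=332.1, cy=227.9
Marker side s = 0.228 m; corners in marker frame (Z=0):
  M0 = (-0.1140, +0.1140, 0)
  M1 = (+0.1140, +0.1140, 0)
  M2 = (+0.1140, -0.1140, 0)
  M3 = (-0.1140, -0.1140, 0)
Detected image corners:
  c0 = (351.845080, 464.400758) px
  c1 = (453.614699, 415.238767) px
  c2 = (434.235817, 280.039275) px
  c3 = (325.937458, 327.117550) px
Planar DLT: solve 8×8 A·h = b for H (H[2,2]=1):
  H  [+519.70402 +192.96234 +392.62677]
  H  [-154.75007 +686.64014 +373.14567]
  H  [+0.15181 +0.23990 +1.00000]
B = K⁻¹H; ‖b₁‖=0.883820, ‖b₂‖=0.883820; λ = 2/(‖b₁‖+‖b₂‖) = 1.131451, sign → tz>0 ⇒ λ=+1.131451
r₁ = λ·B[:,0] = (+0.94446,-0.28016,+0.17177); r₂ = λ·B[:,1] = (+0.22801,+0.93506,+0.27143)
r₃ = r₁×r₂ = (-0.23666,-0.21719,+0.94701); SVD([r₁ r₂ r₃]) → R = UVᵀ:
  R  [+0.94446 +0.22801 -0.23666]
  R  [-0.28016 +0.93506 -0.21719]
  R  [+0.17177 +0.27143 +0.94701]
t = (+0.12181, +0.21491, +1.13145) m
tr R = 2.826528; θ = arccos((tr R − 1)/2) = 0.419571 rad = 24.040°
axis k = ((R−Rᵀ)₃₂, (R−Rᵀ)₁₃, (R−Rᵀ)₂₁) / (2 sinθ) = (+0.599733, -0.501295, -0.623717)
rvec = θ·k = (+0.251630, -0.210329, -0.261694)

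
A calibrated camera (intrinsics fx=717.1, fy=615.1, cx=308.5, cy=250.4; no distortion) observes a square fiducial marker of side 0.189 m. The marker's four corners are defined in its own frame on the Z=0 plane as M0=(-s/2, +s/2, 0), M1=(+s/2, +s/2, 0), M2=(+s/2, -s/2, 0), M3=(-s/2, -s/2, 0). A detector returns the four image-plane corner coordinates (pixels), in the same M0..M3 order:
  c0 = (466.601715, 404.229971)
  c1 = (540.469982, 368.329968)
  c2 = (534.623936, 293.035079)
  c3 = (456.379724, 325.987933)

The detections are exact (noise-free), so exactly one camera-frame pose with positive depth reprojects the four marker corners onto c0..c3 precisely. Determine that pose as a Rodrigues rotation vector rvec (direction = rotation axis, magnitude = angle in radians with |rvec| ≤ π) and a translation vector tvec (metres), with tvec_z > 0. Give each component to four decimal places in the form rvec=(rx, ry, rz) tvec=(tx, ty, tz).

Intrinsics K: fx=717.1, fy=615.1, cx=308.5, cy=250.4
Marker side s = 0.189 m; corners in marker frame (Z=0):
  M0 = (-0.0945, +0.0945, 0)
  M1 = (+0.0945, +0.0945, 0)
  M2 = (+0.0945, -0.0945, 0)
  M3 = (-0.0945, -0.0945, 0)
Detected image corners:
  c0 = (466.601715, 404.229971) px
  c1 = (540.469982, 368.329968) px
  c2 = (534.623936, 293.035079) px
  c3 = (456.379724, 325.987933) px
Planar DLT: solve 8×8 A·h = b for H (H[2,2]=1):
  H  [+564.10104 +177.10687 +500.78674]
  H  [-69.53477 +499.93343 +348.34823]
  H  [+0.32428 +0.27017 +1.00000]
B = K⁻¹H; ‖b₁‖=0.764195, ‖b₂‖=0.764195; λ = 2/(‖b₁‖+‖b₂‖) = 1.308567, sign → tz>0 ⇒ λ=+1.308567
r₁ = λ·B[:,0] = (+0.84682,-0.32067,+0.42434); r₂ = λ·B[:,1] = (+0.17109,+0.91964,+0.35353)
r₃ = r₁×r₂ = (-0.50361,-0.22678,+0.83364); SVD([r₁ r₂ r₃]) → R = UVᵀ:
  R  [+0.84682 +0.17109 -0.50361]
  R  [-0.32067 +0.91964 -0.22678]
  R  [+0.42434 +0.35353 +0.83364]
t = (+0.35089, +0.20838, +1.30857) m
tr R = 2.600101; θ = arccos((tr R − 1)/2) = 0.643417 rad = 36.865°
axis k = ((R−Rᵀ)₃₂, (R−Rᵀ)₁₃, (R−Rᵀ)₂₁) / (2 sinθ) = (+0.483645, -0.773376, -0.409851)
rvec = θ·k = (+0.311185, -0.497603, -0.263705)

rvec=(0.3112, -0.4976, -0.2637) tvec=(0.3509, 0.2084, 1.3086)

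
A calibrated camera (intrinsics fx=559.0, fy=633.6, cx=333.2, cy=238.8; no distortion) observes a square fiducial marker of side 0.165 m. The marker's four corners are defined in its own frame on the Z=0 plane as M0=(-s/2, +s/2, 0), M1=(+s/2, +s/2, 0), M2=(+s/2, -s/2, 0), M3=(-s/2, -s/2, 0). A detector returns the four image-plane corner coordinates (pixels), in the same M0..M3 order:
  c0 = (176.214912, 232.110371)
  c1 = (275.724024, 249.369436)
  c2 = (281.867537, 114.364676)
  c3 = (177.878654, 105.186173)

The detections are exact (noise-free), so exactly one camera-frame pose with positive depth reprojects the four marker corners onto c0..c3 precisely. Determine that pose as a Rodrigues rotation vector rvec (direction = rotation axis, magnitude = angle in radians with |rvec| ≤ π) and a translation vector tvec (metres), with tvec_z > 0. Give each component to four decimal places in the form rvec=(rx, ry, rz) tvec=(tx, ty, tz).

rvec=(0.1880, 0.3368, 0.1048) tvec=(-0.1525, -0.0785, 0.7969)

Intrinsics K: fx=559.0, fy=633.6, cx=333.2, cy=238.8
Marker side s = 0.165 m; corners in marker frame (Z=0):
  M0 = (-0.0825, +0.0825, 0)
  M1 = (+0.0825, +0.0825, 0)
  M2 = (+0.0825, -0.0825, 0)
  M3 = (-0.0825, -0.0825, 0)
Detected image corners:
  c0 = (176.214912, 232.110371) px
  c1 = (275.724024, 249.369436) px
  c2 = (281.867537, 114.364676) px
  c3 = (177.878654, 105.186173) px
Planar DLT: solve 8×8 A·h = b for H (H[2,2]=1):
  H  [+525.36351 +34.11427 +226.20474]
  H  [+10.63660 +836.99717 +176.39867]
  H  [-0.39933 +0.25151 +1.00000]
B = K⁻¹H; ‖b₁‖=1.254905, ‖b₂‖=1.254905; λ = 2/(‖b₁‖+‖b₂‖) = 0.796873, sign → tz>0 ⇒ λ=+0.796873
r₁ = λ·B[:,0] = (+0.93860,+0.13331,-0.31821); r₂ = λ·B[:,1] = (-0.07084,+0.97714,+0.20042)
r₃ = r₁×r₂ = (+0.33766,-0.16558,+0.92659); SVD([r₁ r₂ r₃]) → R = UVᵀ:
  R  [+0.93860 -0.07084 +0.33766]
  R  [+0.13331 +0.97714 -0.16558]
  R  [-0.31821 +0.20042 +0.92659]
t = (-0.15253, -0.07848, +0.79687) m
tr R = 2.842335; θ = arccos((tr R − 1)/2) = 0.399727 rad = 22.903°
axis k = ((R−Rᵀ)₃₂, (R−Rᵀ)₁₃, (R−Rᵀ)₂₁) / (2 sinθ) = (+0.470238, +0.842664, +0.262285)
rvec = θ·k = (+0.187967, +0.336835, +0.104843)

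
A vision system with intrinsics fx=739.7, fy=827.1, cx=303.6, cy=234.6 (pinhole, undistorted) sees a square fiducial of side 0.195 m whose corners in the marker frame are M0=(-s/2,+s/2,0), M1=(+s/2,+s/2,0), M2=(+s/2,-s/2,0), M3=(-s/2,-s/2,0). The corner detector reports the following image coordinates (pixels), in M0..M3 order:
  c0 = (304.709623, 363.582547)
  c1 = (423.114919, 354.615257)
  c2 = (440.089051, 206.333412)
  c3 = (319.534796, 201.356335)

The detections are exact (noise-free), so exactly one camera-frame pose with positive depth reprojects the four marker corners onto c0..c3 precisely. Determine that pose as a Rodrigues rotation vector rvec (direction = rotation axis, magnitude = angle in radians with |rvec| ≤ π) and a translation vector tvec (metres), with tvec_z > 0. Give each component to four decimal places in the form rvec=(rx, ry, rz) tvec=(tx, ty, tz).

Intrinsics K: fx=739.7, fy=827.1, cx=303.6, cy=234.6
Marker side s = 0.195 m; corners in marker frame (Z=0):
  M0 = (-0.0975, +0.0975, 0)
  M1 = (+0.0975, +0.0975, 0)
  M2 = (+0.0975, -0.0975, 0)
  M3 = (-0.0975, -0.0975, 0)
Detected image corners:
  c0 = (304.709623, 363.582547) px
  c1 = (423.114919, 354.615257) px
  c2 = (440.089051, 206.333412) px
  c3 = (319.534796, 201.356335) px
Planar DLT: solve 8×8 A·h = b for H (H[2,2]=1):
  H  [+784.64774 -24.59569 +374.43722]
  H  [+119.43400 +837.85012 +282.59089]
  H  [+0.46257 +0.15379 +1.00000]
B = K⁻¹H; ‖b₁‖=0.986219, ‖b₂‖=0.986219; λ = 2/(‖b₁‖+‖b₂‖) = 1.013973, sign → tz>0 ⇒ λ=+1.013973
r₁ = λ·B[:,0] = (+0.88308,+0.01338,+0.46904); r₂ = λ·B[:,1] = (-0.09772,+0.98292,+0.15594)
r₃ = r₁×r₂ = (-0.45894,-0.18354,+0.86930); SVD([r₁ r₂ r₃]) → R = UVᵀ:
  R  [+0.88308 -0.09772 -0.45894]
  R  [+0.01338 +0.98292 -0.18354]
  R  [+0.46904 +0.15594 +0.86930]
t = (+0.09710, +0.05883, +1.01397) m
tr R = 2.735300; θ = arccos((tr R − 1)/2) = 0.520340 rad = 29.813°
axis k = ((R−Rᵀ)₃₂, (R−Rᵀ)₁₃, (R−Rᵀ)₂₁) / (2 sinθ) = (+0.341412, -0.933249, +0.111731)
rvec = θ·k = (+0.177650, -0.485607, +0.058138)

rvec=(0.1777, -0.4856, 0.0581) tvec=(0.0971, 0.0588, 1.0140)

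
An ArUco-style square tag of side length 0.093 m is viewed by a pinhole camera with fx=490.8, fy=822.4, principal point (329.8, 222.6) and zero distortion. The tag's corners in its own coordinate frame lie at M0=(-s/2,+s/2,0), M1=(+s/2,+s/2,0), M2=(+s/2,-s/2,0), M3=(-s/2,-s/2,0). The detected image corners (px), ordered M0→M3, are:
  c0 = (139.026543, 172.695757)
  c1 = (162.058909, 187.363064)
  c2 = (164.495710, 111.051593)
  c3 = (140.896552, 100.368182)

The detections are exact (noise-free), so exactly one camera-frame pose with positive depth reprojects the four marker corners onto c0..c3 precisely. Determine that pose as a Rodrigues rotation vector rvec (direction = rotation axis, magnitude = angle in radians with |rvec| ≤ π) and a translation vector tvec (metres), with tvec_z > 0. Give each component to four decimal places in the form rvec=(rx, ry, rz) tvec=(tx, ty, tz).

rvec=(0.1582, 0.7012, 0.1942) tvec=(-0.3710, -0.0987, 1.0199)

Intrinsics K: fx=490.8, fy=822.4, cx=329.8, cy=222.6
Marker side s = 0.093 m; corners in marker frame (Z=0):
  M0 = (-0.0465, +0.0465, 0)
  M1 = (+0.0465, +0.0465, 0)
  M2 = (+0.0465, -0.0465, 0)
  M3 = (-0.0465, -0.0465, 0)
Detected image corners:
  c0 = (139.026543, 172.695757) px
  c1 = (162.058909, 187.363064) px
  c2 = (164.495710, 111.051593) px
  c3 = (140.896552, 100.368182) px
Planar DLT: solve 8×8 A·h = b for H (H[2,2]=1):
  H  [+157.98577 +8.00283 +151.27776]
  H  [+49.15514 +827.80379 +143.04358]
  H  [-0.61135 +0.20493 +1.00000]
B = K⁻¹H; ‖b₁‖=0.980474, ‖b₂‖=0.980474; λ = 2/(‖b₁‖+‖b₂‖) = 1.019915, sign → tz>0 ⇒ λ=+1.019915
r₁ = λ·B[:,0] = (+0.74729,+0.22973,-0.62352); r₂ = λ·B[:,1] = (-0.12382,+0.97004,+0.20901)
r₃ = r₁×r₂ = (+0.65286,-0.07899,+0.75335); SVD([r₁ r₂ r₃]) → R = UVᵀ:
  R  [+0.74729 -0.12382 +0.65286]
  R  [+0.22973 +0.97004 -0.07899]
  R  [-0.62352 +0.20901 +0.75335]
t = (-0.37098, -0.09866, +1.01991) m
tr R = 2.470682; θ = arccos((tr R − 1)/2) = 0.744626 rad = 42.664°
axis k = ((R−Rᵀ)₃₂, (R−Rᵀ)₁₃, (R−Rᵀ)₂₁) / (2 sinθ) = (+0.212482, +0.941707, +0.260844)
rvec = θ·k = (+0.158220, +0.701220, +0.194232)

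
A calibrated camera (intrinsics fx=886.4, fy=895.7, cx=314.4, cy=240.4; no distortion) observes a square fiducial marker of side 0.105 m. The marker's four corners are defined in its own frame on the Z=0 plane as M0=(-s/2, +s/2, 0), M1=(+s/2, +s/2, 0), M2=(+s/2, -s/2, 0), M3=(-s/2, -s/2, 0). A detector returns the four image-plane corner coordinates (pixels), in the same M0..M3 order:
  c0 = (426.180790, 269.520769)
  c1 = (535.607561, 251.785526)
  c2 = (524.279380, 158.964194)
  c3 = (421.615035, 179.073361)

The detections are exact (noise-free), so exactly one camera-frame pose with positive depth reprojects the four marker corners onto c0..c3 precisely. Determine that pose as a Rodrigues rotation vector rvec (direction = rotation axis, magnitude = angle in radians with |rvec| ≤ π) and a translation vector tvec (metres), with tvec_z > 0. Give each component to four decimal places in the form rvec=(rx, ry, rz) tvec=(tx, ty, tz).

rvec=(-0.5270, 0.3641, -0.0792) tvec=(0.1586, -0.0260, 0.8710)

Intrinsics K: fx=886.4, fy=895.7, cx=314.4, cy=240.4
Marker side s = 0.105 m; corners in marker frame (Z=0):
  M0 = (-0.0525, +0.0525, 0)
  M1 = (+0.0525, +0.0525, 0)
  M2 = (+0.0525, -0.0525, 0)
  M3 = (-0.0525, -0.0525, 0)
Detected image corners:
  c0 = (426.180790, 269.520769) px
  c1 = (535.607561, 251.785526) px
  c2 = (524.279380, 158.964194) px
  c3 = (421.615035, 179.073361) px
Planar DLT: solve 8×8 A·h = b for H (H[2,2]=1):
  H  [+834.20123 -201.48214 +475.77959]
  H  [-259.28611 +747.91567 +213.62319]
  H  [-0.36647 -0.57986 +1.00000]
B = K⁻¹H; ‖b₁‖=1.148073, ‖b₂‖=1.148073; λ = 2/(‖b₁‖+‖b₂‖) = 0.871025, sign → tz>0 ⇒ λ=+0.871025
r₁ = λ·B[:,0] = (+0.93295,-0.16647,-0.31920); r₂ = λ·B[:,1] = (-0.01884,+0.86287,-0.50507)
r₃ = r₁×r₂ = (+0.35951,+0.47722,+0.80188); SVD([r₁ r₂ r₃]) → R = UVᵀ:
  R  [+0.93295 -0.01884 +0.35951]
  R  [-0.16647 +0.86287 +0.47722]
  R  [-0.31920 -0.50507 +0.80188]
t = (+0.15858, -0.02604, +0.87102) m
tr R = 2.597700; θ = arccos((tr R − 1)/2) = 0.645415 rad = 36.980°
axis k = ((R−Rᵀ)₃₂, (R−Rᵀ)₁₃, (R−Rᵀ)₂₁) / (2 sinθ) = (-0.816499, +0.564156, -0.122712)
rvec = θ·k = (-0.526981, +0.364115, -0.079200)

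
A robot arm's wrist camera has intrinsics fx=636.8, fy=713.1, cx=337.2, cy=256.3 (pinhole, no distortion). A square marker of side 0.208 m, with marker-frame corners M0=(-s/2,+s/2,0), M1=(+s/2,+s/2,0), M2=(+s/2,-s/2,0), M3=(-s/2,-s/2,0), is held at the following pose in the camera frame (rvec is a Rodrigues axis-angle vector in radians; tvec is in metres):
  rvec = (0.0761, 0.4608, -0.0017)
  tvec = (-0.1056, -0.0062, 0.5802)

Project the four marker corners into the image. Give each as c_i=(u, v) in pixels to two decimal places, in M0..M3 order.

c0=(139.53, 364.15) c1=(324.88, 386.82) c2=(319.78, 109.61) c3=(130.65, 127.78)

Intrinsics K: fx=636.8, fy=713.1, cx=337.2, cy=256.3
Marker side s = 0.208 m; corners in marker frame (Z=0):
  M0 = (-0.1040, +0.1040, 0)
  M1 = (+0.1040, +0.1040, 0)
  M2 = (+0.1040, -0.1040, 0)
  M3 = (-0.1040, -0.1040, 0)
rvec = (0.0761, 0.4608, -0.0017), |rvec| = θ = 0.46704 rad = 26.760°
Rodrigues: sinθ=0.45025, 1−cosθ=0.10710; R = I + sinθ·[k]× + (1−cosθ)·[k]×²:
    [+0.89575 +0.01886 +0.44417]
    [+0.01558 +0.99716 -0.07375]
    [-0.44429 +0.07298 +0.89290]
t = (-0.1056, -0.0062, 0.5802) m
M0: Pc = R·M0+t = (-0.19680, +0.09588, +0.63400); u = 636.8·(-0.19680)/0.63400 + 337.2 = 139.5331, v = 713.1·(+0.09588)/0.63400 + 256.3 = 364.1475
M1: Pc = R·M1+t = (-0.01048, +0.09912, +0.54158); u = 636.8·(-0.01048)/0.54158 + 337.2 = 324.8759, v = 713.1·(+0.09912)/0.54158 + 256.3 = 386.8164
M2: Pc = R·M2+t = (-0.01440, -0.10828, +0.52640); u = 636.8·(-0.01440)/0.52640 + 337.2 = 319.7759, v = 713.1·(-0.10828)/0.52640 + 256.3 = 109.6116
M3: Pc = R·M3+t = (-0.20072, -0.11152, +0.61882); u = 636.8·(-0.20072)/0.61882 + 337.2 = 130.6483, v = 713.1·(-0.11152)/0.61882 + 256.3 = 127.7838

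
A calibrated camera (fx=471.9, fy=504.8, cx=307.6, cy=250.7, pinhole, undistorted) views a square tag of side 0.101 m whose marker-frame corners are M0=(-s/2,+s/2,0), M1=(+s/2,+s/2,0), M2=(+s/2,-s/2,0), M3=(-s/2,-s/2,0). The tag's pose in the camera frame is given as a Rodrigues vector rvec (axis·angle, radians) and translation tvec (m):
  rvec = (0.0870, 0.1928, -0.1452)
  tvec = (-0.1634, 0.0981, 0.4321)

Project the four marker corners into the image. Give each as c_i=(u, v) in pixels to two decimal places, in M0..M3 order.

c0=(90.79, 425.93) c1=(189.36, 417.92) c2=(170.00, 300.74) c3=(70.67, 314.20)

Intrinsics K: fx=471.9, fy=504.8, cx=307.6, cy=250.7
Marker side s = 0.101 m; corners in marker frame (Z=0):
  M0 = (-0.0505, +0.0505, 0)
  M1 = (+0.0505, +0.0505, 0)
  M2 = (+0.0505, -0.0505, 0)
  M3 = (-0.0505, -0.0505, 0)
rvec = (0.0870, 0.1928, -0.1452), |rvec| = θ = 0.25656 rad = 14.700°
Rodrigues: sinθ=0.25376, 1−cosθ=0.03273; R = I + sinθ·[k]× + (1−cosθ)·[k]×²:
    [+0.97103 +0.15195 +0.18441]
    [-0.13527 +0.98575 -0.09997]
    [-0.19697 +0.07213 +0.97775]
t = (-0.1634, 0.0981, 0.4321) m
M0: Pc = R·M0+t = (-0.20476, +0.15471, +0.44569); u = 471.9·(-0.20476)/0.44569 + 307.6 = 90.7947, v = 504.8·(+0.15471)/0.44569 + 250.7 = 425.9306
M1: Pc = R·M1+t = (-0.10669, +0.14105, +0.42580); u = 471.9·(-0.10669)/0.42580 + 307.6 = 189.3585, v = 504.8·(+0.14105)/0.42580 + 250.7 = 417.9204
M2: Pc = R·M2+t = (-0.12204, +0.04149, +0.41851); u = 471.9·(-0.12204)/0.41851 + 307.6 = 169.9952, v = 504.8·(+0.04149)/0.41851 + 250.7 = 300.7425
M3: Pc = R·M3+t = (-0.22011, +0.05515, +0.43840); u = 471.9·(-0.22011)/0.43840 + 307.6 = 70.6722, v = 504.8·(+0.05515)/0.43840 + 250.7 = 314.2031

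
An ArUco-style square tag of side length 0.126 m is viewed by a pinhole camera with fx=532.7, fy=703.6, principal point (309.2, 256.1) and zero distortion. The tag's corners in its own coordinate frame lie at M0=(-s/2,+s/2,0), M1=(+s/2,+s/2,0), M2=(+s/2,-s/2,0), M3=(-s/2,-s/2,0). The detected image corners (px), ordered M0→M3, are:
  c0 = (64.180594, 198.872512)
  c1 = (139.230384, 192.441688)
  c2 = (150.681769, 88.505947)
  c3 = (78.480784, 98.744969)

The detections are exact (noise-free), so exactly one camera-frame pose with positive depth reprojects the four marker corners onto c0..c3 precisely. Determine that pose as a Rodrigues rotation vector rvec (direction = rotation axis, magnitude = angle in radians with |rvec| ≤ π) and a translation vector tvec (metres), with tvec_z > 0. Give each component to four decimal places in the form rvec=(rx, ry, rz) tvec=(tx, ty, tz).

Intrinsics K: fx=532.7, fy=703.6, cx=309.2, cy=256.1
Marker side s = 0.126 m; corners in marker frame (Z=0):
  M0 = (-0.0630, +0.0630, 0)
  M1 = (+0.0630, +0.0630, 0)
  M2 = (+0.0630, -0.0630, 0)
  M3 = (-0.0630, -0.0630, 0)
Detected image corners:
  c0 = (64.180594, 198.872512) px
  c1 = (139.230384, 192.441688) px
  c2 = (150.681769, 88.505947) px
  c3 = (78.480784, 98.744969) px
Planar DLT: solve 8×8 A·h = b for H (H[2,2]=1):
  H  [+548.81847 -141.79534 +107.53508]
  H  [-113.64446 +756.80153 +143.55666]
  H  [-0.32596 -0.36409 +1.00000]
B = K⁻¹H; ‖b₁‖=1.263001, ‖b₂‖=1.263001; λ = 2/(‖b₁‖+‖b₂‖) = 0.791765, sign → tz>0 ⇒ λ=+0.791765
r₁ = λ·B[:,0] = (+0.96553,-0.03395,-0.25809); r₂ = λ·B[:,1] = (-0.04343,+0.95656,-0.28828)
r₃ = r₁×r₂ = (+0.25666,+0.28955,+0.92211); SVD([r₁ r₂ r₃]) → R = UVᵀ:
  R  [+0.96553 -0.04343 +0.25666]
  R  [-0.03395 +0.95656 +0.28955]
  R  [-0.25809 -0.28828 +0.92211]
t = (-0.29974, -0.12665, +0.79177) m
tr R = 2.844198; θ = arccos((tr R − 1)/2) = 0.397326 rad = 22.765°
axis k = ((R−Rᵀ)₃₂, (R−Rᵀ)₁₃, (R−Rᵀ)₂₁) / (2 sinθ) = (-0.746631, +0.665126, +0.012251)
rvec = θ·k = (-0.296656, +0.264272, +0.004868)

rvec=(-0.2967, 0.2643, 0.0049) tvec=(-0.2997, -0.1266, 0.7918)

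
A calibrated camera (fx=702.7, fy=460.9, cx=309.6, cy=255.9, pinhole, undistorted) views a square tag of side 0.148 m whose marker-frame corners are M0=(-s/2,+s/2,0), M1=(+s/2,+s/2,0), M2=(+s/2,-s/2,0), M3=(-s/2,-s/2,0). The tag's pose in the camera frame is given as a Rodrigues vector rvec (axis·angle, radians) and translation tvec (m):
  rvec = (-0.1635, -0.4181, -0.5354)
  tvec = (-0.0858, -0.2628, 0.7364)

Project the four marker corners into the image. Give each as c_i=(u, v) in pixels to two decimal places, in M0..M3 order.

Intrinsics K: fx=702.7, fy=460.9, cx=309.6, cy=255.9
Marker side s = 0.148 m; corners in marker frame (Z=0):
  M0 = (-0.0740, +0.0740, 0)
  M1 = (+0.0740, +0.0740, 0)
  M2 = (+0.0740, -0.0740, 0)
  M3 = (-0.0740, -0.0740, 0)
rvec = (-0.1635, -0.4181, -0.5354), |rvec| = θ = 0.69871 rad = 40.033°
Rodrigues: sinθ=0.64323, 1−cosθ=0.23433; R = I + sinθ·[k]× + (1−cosθ)·[k]×²:
    [+0.77850 +0.52570 -0.34288]
    [-0.46008 +0.84958 +0.25796]
    [+0.42692 -0.04307 +0.90326]
t = (-0.0858, -0.2628, 0.7364) m
M0: Pc = R·M0+t = (-0.10451, -0.16589, +0.70162); u = 702.7·(-0.10451)/0.70162 + 309.6 = 204.9316, v = 460.9·(-0.16589)/0.70162 + 255.9 = 146.9285
M1: Pc = R·M1+t = (+0.01071, -0.23398, +0.76480); u = 702.7·(+0.01071)/0.76480 + 309.6 = 319.4414, v = 460.9·(-0.23398)/0.76480 + 255.9 = 114.8968
M2: Pc = R·M2+t = (-0.06709, -0.35971, +0.77118); u = 702.7·(-0.06709)/0.77118 + 309.6 = 248.4653, v = 460.9·(-0.35971)/0.77118 + 255.9 = 40.9144
M3: Pc = R·M3+t = (-0.18231, -0.29162, +0.70800); u = 702.7·(-0.18231)/0.70800 + 309.6 = 128.6524, v = 460.9·(-0.29162)/0.70800 + 255.9 = 66.0553

c0=(204.93, 146.93) c1=(319.44, 114.90) c2=(248.47, 40.91) c3=(128.65, 66.06)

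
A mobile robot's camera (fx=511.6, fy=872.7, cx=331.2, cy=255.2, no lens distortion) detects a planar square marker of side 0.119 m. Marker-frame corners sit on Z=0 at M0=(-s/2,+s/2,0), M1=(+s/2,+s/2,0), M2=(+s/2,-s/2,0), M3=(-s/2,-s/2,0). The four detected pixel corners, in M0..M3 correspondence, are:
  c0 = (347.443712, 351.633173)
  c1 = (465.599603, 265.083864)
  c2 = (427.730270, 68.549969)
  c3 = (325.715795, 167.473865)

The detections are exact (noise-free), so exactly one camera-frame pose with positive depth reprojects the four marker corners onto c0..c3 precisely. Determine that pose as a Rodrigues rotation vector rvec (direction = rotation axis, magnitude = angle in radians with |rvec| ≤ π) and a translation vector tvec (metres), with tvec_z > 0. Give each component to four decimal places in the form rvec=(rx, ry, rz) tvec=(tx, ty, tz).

rvec=(-0.3986, 0.5918, -0.3154) tvec=(0.0514, -0.0239, 0.4678)

Intrinsics K: fx=511.6, fy=872.7, cx=331.2, cy=255.2
Marker side s = 0.119 m; corners in marker frame (Z=0):
  M0 = (-0.0595, +0.0595, 0)
  M1 = (+0.0595, +0.0595, 0)
  M2 = (+0.0595, -0.0595, 0)
  M3 = (-0.0595, -0.0595, 0)
Detected image corners:
  c0 = (347.443712, 351.633173) px
  c1 = (465.599603, 265.083864) px
  c2 = (427.730270, 68.549969) px
  c3 = (325.715795, 167.473865) px
Planar DLT: solve 8×8 A·h = b for H (H[2,2]=1):
  H  [+524.49907 -128.83205 +387.45545]
  H  [-998.22339 +1392.19758 +210.55539]
  H  [-1.01302 -0.95795 +1.00000]
B = K⁻¹H; ‖b₁‖=2.137866, ‖b₂‖=2.137866; λ = 2/(‖b₁‖+‖b₂‖) = 0.467756, sign → tz>0 ⇒ λ=+0.467756
r₁ = λ·B[:,0] = (+0.78631,-0.39647,-0.47385); r₂ = λ·B[:,1] = (+0.17229,+0.87723,-0.44808)
r₃ = r₁×r₂ = (+0.59333,+0.27069,+0.75808); SVD([r₁ r₂ r₃]) → R = UVᵀ:
  R  [+0.78631 +0.17229 +0.59333]
  R  [-0.39647 +0.87723 +0.27069]
  R  [-0.47385 -0.44808 +0.75808]
t = (+0.05143, -0.02393, +0.46776) m
tr R = 2.421624; θ = arccos((tr R − 1)/2) = 0.780145 rad = 44.699°
axis k = ((R−Rᵀ)₃₂, (R−Rᵀ)₁₃, (R−Rᵀ)₂₁) / (2 sinθ) = (-0.510945, +0.758600, -0.404304)
rvec = θ·k = (-0.398611, +0.591818, -0.315416)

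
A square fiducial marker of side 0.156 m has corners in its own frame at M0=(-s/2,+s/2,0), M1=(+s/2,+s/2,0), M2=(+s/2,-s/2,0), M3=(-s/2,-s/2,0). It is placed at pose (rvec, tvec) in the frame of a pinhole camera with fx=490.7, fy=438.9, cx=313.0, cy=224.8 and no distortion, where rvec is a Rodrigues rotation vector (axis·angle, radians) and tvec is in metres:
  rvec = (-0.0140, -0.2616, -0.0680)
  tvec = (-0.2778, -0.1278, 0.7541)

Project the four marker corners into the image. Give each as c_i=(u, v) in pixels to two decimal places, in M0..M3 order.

c0=(80.48, 197.94) c1=(187.93, 193.56) c2=(181.24, 105.42) c3=(73.53, 104.95)

Intrinsics K: fx=490.7, fy=438.9, cx=313.0, cy=224.8
Marker side s = 0.156 m; corners in marker frame (Z=0):
  M0 = (-0.0780, +0.0780, 0)
  M1 = (+0.0780, +0.0780, 0)
  M2 = (+0.0780, -0.0780, 0)
  M3 = (-0.0780, -0.0780, 0)
rvec = (-0.0140, -0.2616, -0.0680), |rvec| = θ = 0.27066 rad = 15.507°
Rodrigues: sinθ=0.26736, 1−cosθ=0.03640; R = I + sinθ·[k]× + (1−cosθ)·[k]×²:
    [+0.96369 +0.06899 -0.25794]
    [-0.06535 +0.99760 +0.02267]
    [+0.25889 -0.00499 +0.96589]
t = (-0.2778, -0.1278, 0.7541) m
M0: Pc = R·M0+t = (-0.34759, -0.04489, +0.73352); u = 490.7·(-0.34759)/0.73352 + 313.0 = 80.4755, v = 438.9·(-0.04489)/0.73352 + 224.8 = 197.9405
M1: Pc = R·M1+t = (-0.19725, -0.05508, +0.77390); u = 490.7·(-0.19725)/0.77390 + 313.0 = 187.9318, v = 438.9·(-0.05508)/0.77390 + 224.8 = 193.5603
M2: Pc = R·M2+t = (-0.20801, -0.21071, +0.77468); u = 490.7·(-0.20801)/0.77468 + 313.0 = 181.2400, v = 438.9·(-0.21071)/0.77468 + 224.8 = 105.4209
M3: Pc = R·M3+t = (-0.35835, -0.20052, +0.73430); u = 490.7·(-0.35835)/0.73430 + 313.0 = 73.5296, v = 438.9·(-0.20052)/0.73430 + 224.8 = 104.9487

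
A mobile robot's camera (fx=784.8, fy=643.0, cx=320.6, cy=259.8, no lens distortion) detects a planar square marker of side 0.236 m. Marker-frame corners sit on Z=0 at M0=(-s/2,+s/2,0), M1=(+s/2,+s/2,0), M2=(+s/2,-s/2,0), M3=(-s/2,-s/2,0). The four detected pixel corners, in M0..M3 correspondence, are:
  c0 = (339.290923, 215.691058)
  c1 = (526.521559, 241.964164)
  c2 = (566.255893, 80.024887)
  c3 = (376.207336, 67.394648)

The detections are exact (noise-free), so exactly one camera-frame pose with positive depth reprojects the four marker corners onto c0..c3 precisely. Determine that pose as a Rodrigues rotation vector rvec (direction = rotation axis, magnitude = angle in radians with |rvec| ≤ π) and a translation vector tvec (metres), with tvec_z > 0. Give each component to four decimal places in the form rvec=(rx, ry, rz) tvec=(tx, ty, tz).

Intrinsics K: fx=784.8, fy=643.0, cx=320.6, cy=259.8
Marker side s = 0.236 m; corners in marker frame (Z=0):
  M0 = (-0.1180, +0.1180, 0)
  M1 = (+0.1180, +0.1180, 0)
  M2 = (+0.1180, -0.1180, 0)
  M3 = (-0.1180, -0.1180, 0)
Detected image corners:
  c0 = (339.290923, 215.691058) px
  c1 = (526.521559, 241.964164) px
  c2 = (566.255893, 80.024887) px
  c3 = (376.207336, 67.394648) px
Planar DLT: solve 8×8 A·h = b for H (H[2,2]=1):
  H  [+631.53994 -167.60872 +447.96542]
  H  [+26.23648 +654.18123 +150.73190]
  H  [-0.37116 -0.01211 +1.00000]
B = K⁻¹H; ‖b₁‖=1.043422, ‖b₂‖=1.043422; λ = 2/(‖b₁‖+‖b₂‖) = 0.958385, sign → tz>0 ⇒ λ=+0.958385
r₁ = λ·B[:,0] = (+0.91654,+0.18283,-0.35571); r₂ = λ·B[:,1] = (-0.19994,+0.97974,-0.01161)
r₃ = r₁×r₂ = (+0.34638,+0.08176,+0.93452); SVD([r₁ r₂ r₃]) → R = UVᵀ:
  R  [+0.91654 -0.19994 +0.34638]
  R  [+0.18283 +0.97974 +0.08176]
  R  [-0.35571 -0.01161 +0.93452]
t = (+0.15554, -0.16256, +0.95838) m
tr R = 2.830802; θ = arccos((tr R − 1)/2) = 0.414294 rad = 23.737°
axis k = ((R−Rᵀ)₃₂, (R−Rᵀ)₁₃, (R−Rᵀ)₂₁) / (2 sinθ) = (-0.115968, +0.872073, +0.475437)
rvec = θ·k = (-0.048045, +0.361295, +0.196971)

rvec=(-0.0480, 0.3613, 0.1970) tvec=(0.1555, -0.1626, 0.9584)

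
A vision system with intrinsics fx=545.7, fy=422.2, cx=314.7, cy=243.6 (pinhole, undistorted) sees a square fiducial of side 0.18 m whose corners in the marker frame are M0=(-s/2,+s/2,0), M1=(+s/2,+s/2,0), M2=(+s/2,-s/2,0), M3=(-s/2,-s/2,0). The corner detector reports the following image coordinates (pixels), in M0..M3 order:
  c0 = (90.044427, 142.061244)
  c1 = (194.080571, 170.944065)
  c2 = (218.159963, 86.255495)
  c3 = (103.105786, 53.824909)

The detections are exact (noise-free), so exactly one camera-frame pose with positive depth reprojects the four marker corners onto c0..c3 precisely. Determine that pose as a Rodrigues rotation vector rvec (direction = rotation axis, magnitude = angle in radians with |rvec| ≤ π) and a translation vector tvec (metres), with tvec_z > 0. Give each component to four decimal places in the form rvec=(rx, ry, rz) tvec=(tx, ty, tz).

rvec=(0.5007, 0.0626, 0.3412) tvec=(-0.2559, -0.2588, 0.8530)

Intrinsics K: fx=545.7, fy=422.2, cx=314.7, cy=243.6
Marker side s = 0.18 m; corners in marker frame (Z=0):
  M0 = (-0.0900, +0.0900, 0)
  M1 = (+0.0900, +0.0900, 0)
  M2 = (+0.0900, -0.0900, 0)
  M3 = (-0.0900, -0.0900, 0)
Detected image corners:
  c0 = (90.044427, 142.061244) px
  c1 = (194.080571, 170.944065) px
  c2 = (218.159963, 86.255495) px
  c3 = (103.105786, 53.824909) px
Planar DLT: solve 8×8 A·h = b for H (H[2,2]=1):
  H  [+611.29127 -17.95464 +151.01548]
  H  [+173.00296 +544.15584 +115.50291]
  H  [+0.02814 +0.56355 +1.00000]
B = K⁻¹H; ‖b₁‖=1.172348, ‖b₂‖=1.172348; λ = 2/(‖b₁‖+‖b₂‖) = 0.852989, sign → tz>0 ⇒ λ=+0.852989
r₁ = λ·B[:,0] = (+0.94167,+0.33567,+0.02401); r₂ = λ·B[:,1] = (-0.30528,+0.82203,+0.48070)
r₃ = r₁×r₂ = (+0.14163,-0.45999,+0.87656); SVD([r₁ r₂ r₃]) → R = UVᵀ:
  R  [+0.94167 -0.30528 +0.14163]
  R  [+0.33567 +0.82203 -0.45999]
  R  [+0.02401 +0.48070 +0.87656]
t = (-0.25586, -0.25880, +0.85299) m
tr R = 2.640257; θ = arccos((tr R − 1)/2) = 0.609161 rad = 34.902°
axis k = ((R−Rᵀ)₃₂, (R−Rᵀ)₁₃, (R−Rᵀ)₂₁) / (2 sinθ) = (+0.822024, +0.102783, +0.560100)
rvec = θ·k = (+0.500745, +0.062611, +0.341191)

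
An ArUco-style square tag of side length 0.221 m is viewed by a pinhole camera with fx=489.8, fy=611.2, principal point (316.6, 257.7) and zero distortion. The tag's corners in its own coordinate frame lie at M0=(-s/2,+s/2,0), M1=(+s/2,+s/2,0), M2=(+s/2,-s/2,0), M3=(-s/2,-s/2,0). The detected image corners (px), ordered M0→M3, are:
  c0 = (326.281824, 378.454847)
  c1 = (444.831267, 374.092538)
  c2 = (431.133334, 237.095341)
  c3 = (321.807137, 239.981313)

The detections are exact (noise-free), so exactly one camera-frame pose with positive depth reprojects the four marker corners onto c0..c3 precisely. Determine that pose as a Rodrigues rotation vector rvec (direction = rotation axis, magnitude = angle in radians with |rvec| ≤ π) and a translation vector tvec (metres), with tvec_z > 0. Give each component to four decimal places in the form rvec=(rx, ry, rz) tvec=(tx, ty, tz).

Intrinsics K: fx=489.8, fy=611.2, cx=316.6, cy=257.7
Marker side s = 0.221 m; corners in marker frame (Z=0):
  M0 = (-0.1105, +0.1105, 0)
  M1 = (+0.1105, +0.1105, 0)
  M2 = (+0.1105, -0.1105, 0)
  M3 = (-0.1105, -0.1105, 0)
Detected image corners:
  c0 = (326.281824, 378.454847) px
  c1 = (444.831267, 374.092538) px
  c2 = (431.133334, 237.095341) px
  c3 = (321.807137, 239.981313) px
Planar DLT: solve 8×8 A·h = b for H (H[2,2]=1):
  H  [+529.48025 -99.53536 +381.07209]
  H  [-4.34086 +509.67254 +304.58730]
  H  [+0.03878 -0.36938 +1.00000]
B = K⁻¹H; ‖b₁‖=1.056918, ‖b₂‖=1.056918; λ = 2/(‖b₁‖+‖b₂‖) = 0.946148, sign → tz>0 ⇒ λ=+0.946148
r₁ = λ·B[:,0] = (+0.99908,-0.02219,+0.03669); r₂ = λ·B[:,1] = (+0.03363,+0.93634,-0.34949)
r₃ = r₁×r₂ = (-0.02660,+0.35040,+0.93622); SVD([r₁ r₂ r₃]) → R = UVᵀ:
  R  [+0.99908 +0.03363 -0.02660]
  R  [-0.02219 +0.93634 +0.35040]
  R  [+0.03669 -0.34949 +0.93622]
t = (+0.12454, +0.07258, +0.94615) m
tr R = 2.871638; θ = arccos((tr R − 1)/2) = 0.360221 rad = 20.639°
axis k = ((R−Rᵀ)₃₂, (R−Rᵀ)₁₃, (R−Rᵀ)₂₁) / (2 sinθ) = (-0.992808, -0.089784, -0.079186)
rvec = θ·k = (-0.357630, -0.032342, -0.028524)

rvec=(-0.3576, -0.0323, -0.0285) tvec=(0.1245, 0.0726, 0.9461)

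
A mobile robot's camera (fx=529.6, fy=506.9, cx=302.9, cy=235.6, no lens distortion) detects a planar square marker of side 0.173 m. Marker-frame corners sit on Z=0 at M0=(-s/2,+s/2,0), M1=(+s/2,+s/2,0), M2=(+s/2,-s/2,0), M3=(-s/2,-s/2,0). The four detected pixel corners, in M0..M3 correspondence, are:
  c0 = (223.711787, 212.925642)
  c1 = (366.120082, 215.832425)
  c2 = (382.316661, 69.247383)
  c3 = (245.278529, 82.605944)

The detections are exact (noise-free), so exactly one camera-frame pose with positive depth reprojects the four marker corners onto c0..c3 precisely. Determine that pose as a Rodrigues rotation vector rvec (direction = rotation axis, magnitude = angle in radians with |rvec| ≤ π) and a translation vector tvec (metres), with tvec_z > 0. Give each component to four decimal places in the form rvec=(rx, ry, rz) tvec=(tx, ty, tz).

rvec=(-0.2140, 0.4201, 0.0838) tvec=(-0.0028, -0.1087, 0.5978)

Intrinsics K: fx=529.6, fy=506.9, cx=302.9, cy=235.6
Marker side s = 0.173 m; corners in marker frame (Z=0):
  M0 = (-0.0865, +0.0865, 0)
  M1 = (+0.0865, +0.0865, 0)
  M2 = (+0.0865, -0.0865, 0)
  M3 = (-0.0865, -0.0865, 0)
Detected image corners:
  c0 = (223.711787, 212.925642) px
  c1 = (366.120082, 215.832425) px
  c2 = (382.316661, 69.247383) px
  c3 = (245.278529, 82.605944) px
Planar DLT: solve 8×8 A·h = b for H (H[2,2]=1):
  H  [+596.91949 -206.10708 +300.43881]
  H  [-131.78877 +751.69135 +143.41955]
  H  [-0.69098 -0.31554 +1.00000]
B = K⁻¹H; ‖b₁‖=1.672915, ‖b₂‖=1.672915; λ = 2/(‖b₁‖+‖b₂‖) = 0.597759, sign → tz>0 ⇒ λ=+0.597759
r₁ = λ·B[:,0] = (+0.90998,+0.03656,-0.41304); r₂ = λ·B[:,1] = (-0.12475,+0.97409,-0.18862)
r₃ = r₁×r₂ = (+0.39544,+0.22317,+0.89097); SVD([r₁ r₂ r₃]) → R = UVᵀ:
  R  [+0.90998 -0.12475 +0.39544]
  R  [+0.03656 +0.97409 +0.22317]
  R  [-0.41304 -0.18862 +0.89097]
t = (-0.00278, -0.10870, +0.59776) m
tr R = 2.775038; θ = arccos((tr R − 1)/2) = 0.478864 rad = 27.437°
axis k = ((R−Rᵀ)₃₂, (R−Rᵀ)₁₃, (R−Rᵀ)₂₁) / (2 sinθ) = (-0.446842, +0.877319, +0.175054)
rvec = θ·k = (-0.213976, +0.420116, +0.083827)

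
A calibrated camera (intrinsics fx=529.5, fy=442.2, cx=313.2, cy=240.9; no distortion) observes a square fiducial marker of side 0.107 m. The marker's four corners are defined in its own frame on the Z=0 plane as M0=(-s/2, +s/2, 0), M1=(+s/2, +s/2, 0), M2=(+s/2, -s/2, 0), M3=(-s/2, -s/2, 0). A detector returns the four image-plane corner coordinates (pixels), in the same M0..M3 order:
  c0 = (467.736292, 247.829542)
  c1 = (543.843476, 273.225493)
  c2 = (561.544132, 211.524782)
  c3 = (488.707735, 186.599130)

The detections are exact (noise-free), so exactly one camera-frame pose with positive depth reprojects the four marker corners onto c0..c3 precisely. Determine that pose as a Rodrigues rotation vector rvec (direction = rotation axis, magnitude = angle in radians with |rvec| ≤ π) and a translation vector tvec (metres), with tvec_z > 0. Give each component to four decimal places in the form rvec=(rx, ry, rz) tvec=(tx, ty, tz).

rvec=(-0.2567, -0.1099, 0.3639) tvec=(0.2639, -0.0182, 0.6896)

Intrinsics K: fx=529.5, fy=442.2, cx=313.2, cy=240.9
Marker side s = 0.107 m; corners in marker frame (Z=0):
  M0 = (-0.0535, +0.0535, 0)
  M1 = (+0.0535, +0.0535, 0)
  M2 = (+0.0535, -0.0535, 0)
  M3 = (-0.0535, -0.0535, 0)
Detected image corners:
  c0 = (467.736292, 247.829542) px
  c1 = (543.843476, 273.225493) px
  c2 = (561.544132, 211.524782) px
  c3 = (488.707735, 186.599130) px
Planar DLT: solve 8×8 A·h = b for H (H[2,2]=1):
  H  [+740.65058 -380.54107 +515.83230]
  H  [+255.14986 +485.33720 +229.21581]
  H  [+0.08724 -0.38781 +1.00000]
B = K⁻¹H; ‖b₁‖=1.450110, ‖b₂‖=1.450110; λ = 2/(‖b₁‖+‖b₂‖) = 0.689603, sign → tz>0 ⇒ λ=+0.689603
r₁ = λ·B[:,0] = (+0.92901,+0.36513,+0.06016); r₂ = λ·B[:,1] = (-0.33741,+0.90257,-0.26744)
r₃ = r₁×r₂ = (-0.15195,+0.22815,+0.96170); SVD([r₁ r₂ r₃]) → R = UVᵀ:
  R  [+0.92901 -0.33741 -0.15195]
  R  [+0.36513 +0.90257 +0.22815]
  R  [+0.06016 -0.26744 +0.96170]
t = (+0.26390, -0.01822, +0.68960) m
tr R = 2.793275; θ = arccos((tr R − 1)/2) = 0.458680 rad = 26.280°
axis k = ((R−Rᵀ)₃₂, (R−Rᵀ)₁₃, (R−Rᵀ)₂₁) / (2 sinθ) = (-0.559654, -0.239531, +0.793356)
rvec = θ·k = (-0.256702, -0.109868, +0.363897)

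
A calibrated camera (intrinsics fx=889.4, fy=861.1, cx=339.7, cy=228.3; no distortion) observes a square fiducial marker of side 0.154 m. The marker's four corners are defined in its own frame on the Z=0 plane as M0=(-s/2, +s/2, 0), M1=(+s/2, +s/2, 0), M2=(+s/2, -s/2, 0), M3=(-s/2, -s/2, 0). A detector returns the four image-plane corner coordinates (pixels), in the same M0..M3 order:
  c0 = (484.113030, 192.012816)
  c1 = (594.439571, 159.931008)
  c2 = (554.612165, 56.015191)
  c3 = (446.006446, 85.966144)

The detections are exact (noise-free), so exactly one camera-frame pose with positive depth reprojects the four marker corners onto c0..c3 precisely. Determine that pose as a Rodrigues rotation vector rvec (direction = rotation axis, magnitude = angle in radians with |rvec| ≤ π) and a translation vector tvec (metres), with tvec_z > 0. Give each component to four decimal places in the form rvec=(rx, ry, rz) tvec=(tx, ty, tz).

rvec=(-0.1729, -0.0833, -0.2987) tvec=(0.2361, -0.1427, 1.1647)

Intrinsics K: fx=889.4, fy=861.1, cx=339.7, cy=228.3
Marker side s = 0.154 m; corners in marker frame (Z=0):
  M0 = (-0.0770, +0.0770, 0)
  M1 = (+0.0770, +0.0770, 0)
  M2 = (+0.0770, -0.0770, 0)
  M3 = (-0.0770, -0.0770, 0)
Detected image corners:
  c0 = (484.113030, 192.012816) px
  c1 = (594.439571, 159.931008) px
  c2 = (554.612165, 56.015191) px
  c3 = (446.006446, 85.966144) px
Planar DLT: solve 8×8 A·h = b for H (H[2,2]=1):
  H  [+758.56655 +182.99471 +519.97815]
  H  [-189.97663 +664.99993 +122.82656]
  H  [+0.09197 -0.13482 +1.00000]
B = K⁻¹H; ‖b₁‖=0.858623, ‖b₂‖=0.858623; λ = 2/(‖b₁‖+‖b₂‖) = 1.164656, sign → tz>0 ⇒ λ=+1.164656
r₁ = λ·B[:,0] = (+0.95242,-0.28535,+0.10711); r₂ = λ·B[:,1] = (+0.29960,+0.94106,-0.15702)
r₃ = r₁×r₂ = (-0.05600,+0.18164,+0.98177); SVD([r₁ r₂ r₃]) → R = UVᵀ:
  R  [+0.95242 +0.29960 -0.05600]
  R  [-0.28535 +0.94106 +0.18164]
  R  [+0.10711 -0.15702 +0.98177]
t = (+0.23607, -0.14266, +1.16466) m
tr R = 2.875246; θ = arccos((tr R − 1)/2) = 0.355068 rad = 20.344°
axis k = ((R−Rᵀ)₃₂, (R−Rᵀ)₁₃, (R−Rᵀ)₂₁) / (2 sinθ) = (-0.487055, -0.234587, -0.841277)
rvec = θ·k = (-0.172938, -0.083294, -0.298710)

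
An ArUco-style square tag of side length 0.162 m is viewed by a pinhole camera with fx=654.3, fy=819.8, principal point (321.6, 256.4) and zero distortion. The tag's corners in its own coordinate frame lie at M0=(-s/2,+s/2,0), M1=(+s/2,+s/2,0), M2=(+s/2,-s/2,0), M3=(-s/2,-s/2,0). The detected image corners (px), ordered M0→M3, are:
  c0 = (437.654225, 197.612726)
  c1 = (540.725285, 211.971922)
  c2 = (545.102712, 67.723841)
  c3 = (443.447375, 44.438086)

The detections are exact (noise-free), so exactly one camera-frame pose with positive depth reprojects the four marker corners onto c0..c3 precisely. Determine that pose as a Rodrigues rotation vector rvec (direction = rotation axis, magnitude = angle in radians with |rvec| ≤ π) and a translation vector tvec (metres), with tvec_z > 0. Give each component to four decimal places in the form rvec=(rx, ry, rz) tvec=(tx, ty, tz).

Intrinsics K: fx=654.3, fy=819.8, cx=321.6, cy=256.4
Marker side s = 0.162 m; corners in marker frame (Z=0):
  M0 = (-0.0810, +0.0810, 0)
  M1 = (+0.0810, +0.0810, 0)
  M2 = (+0.0810, -0.0810, 0)
  M3 = (-0.0810, -0.0810, 0)
Detected image corners:
  c0 = (437.654225, 197.612726) px
  c1 = (540.725285, 211.971922) px
  c2 = (545.102712, 67.723841) px
  c3 = (443.447375, 44.438086) px
Planar DLT: solve 8×8 A·h = b for H (H[2,2]=1):
  H  [+818.19209 -63.97975 +493.31714]
  H  [+165.76614 +908.44554 +130.32473]
  H  [+0.37895 -0.06655 +1.00000]
B = K⁻¹H; ‖b₁‖=1.132774, ‖b₂‖=1.132774; λ = 2/(‖b₁‖+‖b₂‖) = 0.882789, sign → tz>0 ⇒ λ=+0.882789
r₁ = λ·B[:,0] = (+0.93948,+0.07387,+0.33454); r₂ = λ·B[:,1] = (-0.05745,+0.99662,-0.05875)
r₃ = r₁×r₂ = (-0.33775,+0.03597,+0.94055); SVD([r₁ r₂ r₃]) → R = UVᵀ:
  R  [+0.93948 -0.05745 -0.33775]
  R  [+0.07387 +0.99662 +0.03597]
  R  [+0.33454 -0.05875 +0.94055]
t = (+0.23168, -0.13576, +0.88279) m
tr R = 2.876651; θ = arccos((tr R − 1)/2) = 0.353041 rad = 20.228°
axis k = ((R−Rᵀ)₃₂, (R−Rᵀ)₁₃, (R−Rᵀ)₂₁) / (2 sinθ) = (-0.136977, -0.972200, +0.189905)
rvec = θ·k = (-0.048358, -0.343226, +0.067044)

rvec=(-0.0484, -0.3432, 0.0670) tvec=(0.2317, -0.1358, 0.8828)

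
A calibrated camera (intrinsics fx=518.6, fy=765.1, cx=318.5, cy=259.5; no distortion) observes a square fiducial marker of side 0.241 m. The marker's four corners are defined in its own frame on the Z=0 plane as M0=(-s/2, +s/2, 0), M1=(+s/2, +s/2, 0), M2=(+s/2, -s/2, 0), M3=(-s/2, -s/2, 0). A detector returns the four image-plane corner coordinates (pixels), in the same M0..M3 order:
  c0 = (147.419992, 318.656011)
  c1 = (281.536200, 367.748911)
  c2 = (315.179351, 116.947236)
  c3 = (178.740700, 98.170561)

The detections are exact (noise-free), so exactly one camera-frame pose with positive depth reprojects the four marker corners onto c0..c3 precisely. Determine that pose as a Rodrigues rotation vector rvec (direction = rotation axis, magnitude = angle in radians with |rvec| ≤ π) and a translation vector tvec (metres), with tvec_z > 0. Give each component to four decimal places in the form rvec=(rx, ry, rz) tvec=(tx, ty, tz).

Intrinsics K: fx=518.6, fy=765.1, cx=318.5, cy=259.5
Marker side s = 0.241 m; corners in marker frame (Z=0):
  M0 = (-0.1205, +0.1205, 0)
  M1 = (+0.1205, +0.1205, 0)
  M2 = (+0.1205, -0.1205, 0)
  M3 = (-0.1205, -0.1205, 0)
Detected image corners:
  c0 = (147.419992, 318.656011) px
  c1 = (281.536200, 367.748911) px
  c2 = (315.179351, 116.947236) px
  c3 = (178.740700, 98.170561) px
Planar DLT: solve 8×8 A·h = b for H (H[2,2]=1):
  H  [+440.01321 -147.17320 +226.54042]
  H  [+21.86268 +961.38334 +223.52400]
  H  [-0.52590 -0.05504 +1.00000]
B = K⁻¹H; ‖b₁‖=1.300651, ‖b₂‖=1.300651; λ = 2/(‖b₁‖+‖b₂‖) = 0.768846, sign → tz>0 ⇒ λ=+0.768846
r₁ = λ·B[:,0] = (+0.90066,+0.15911,-0.40434); r₂ = λ·B[:,1] = (-0.19220,+0.98044,-0.04232)
r₃ = r₁×r₂ = (+0.38970,+0.11583,+0.91363); SVD([r₁ r₂ r₃]) → R = UVᵀ:
  R  [+0.90066 -0.19220 +0.38970]
  R  [+0.15911 +0.98044 +0.11583]
  R  [-0.40434 -0.04232 +0.91363]
t = (-0.13633, -0.03615, +0.76885) m
tr R = 2.794736; θ = arccos((tr R − 1)/2) = 0.457028 rad = 26.186°
axis k = ((R−Rᵀ)₃₂, (R−Rᵀ)₁₃, (R−Rᵀ)₂₁) / (2 sinθ) = (-0.179188, +0.899690, +0.398056)
rvec = θ·k = (-0.081894, +0.411184, +0.181923)

rvec=(-0.0819, 0.4112, 0.1819) tvec=(-0.1363, -0.0362, 0.7688)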